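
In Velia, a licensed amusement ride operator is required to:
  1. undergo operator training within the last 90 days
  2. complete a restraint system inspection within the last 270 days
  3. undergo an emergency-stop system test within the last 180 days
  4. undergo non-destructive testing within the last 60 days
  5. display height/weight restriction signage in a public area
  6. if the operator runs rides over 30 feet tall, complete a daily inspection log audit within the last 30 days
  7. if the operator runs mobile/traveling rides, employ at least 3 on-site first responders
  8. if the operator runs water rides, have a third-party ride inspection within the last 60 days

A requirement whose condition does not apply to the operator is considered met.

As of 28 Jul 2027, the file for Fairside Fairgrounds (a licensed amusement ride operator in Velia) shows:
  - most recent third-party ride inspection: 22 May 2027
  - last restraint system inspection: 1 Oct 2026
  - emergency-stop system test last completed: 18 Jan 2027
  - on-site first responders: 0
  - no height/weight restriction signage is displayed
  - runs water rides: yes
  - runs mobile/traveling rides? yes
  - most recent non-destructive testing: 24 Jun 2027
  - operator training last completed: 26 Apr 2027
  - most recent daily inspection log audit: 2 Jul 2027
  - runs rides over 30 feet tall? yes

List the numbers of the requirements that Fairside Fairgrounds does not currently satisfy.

1. operator training 93 days ago vs limit 90 → not met
2. restraint system inspection 300 days ago vs limit 270 → not met
3. emergency-stop system test 191 days ago vs limit 180 → not met
4. non-destructive testing 34 days ago vs limit 60 → met
5. height/weight restriction signage absent → not met
6. condition 'runs rides over 30 feet tall' holds; daily inspection log audit 26 days ago vs limit 30 → met
7. condition 'runs mobile/traveling rides' holds; on-site first responders 0 < 3 → not met
8. condition 'runs water rides' holds; third-party ride inspection 67 days ago vs limit 60 → not met
Not met: 1, 2, 3, 5, 7, 8

1, 2, 3, 5, 7, 8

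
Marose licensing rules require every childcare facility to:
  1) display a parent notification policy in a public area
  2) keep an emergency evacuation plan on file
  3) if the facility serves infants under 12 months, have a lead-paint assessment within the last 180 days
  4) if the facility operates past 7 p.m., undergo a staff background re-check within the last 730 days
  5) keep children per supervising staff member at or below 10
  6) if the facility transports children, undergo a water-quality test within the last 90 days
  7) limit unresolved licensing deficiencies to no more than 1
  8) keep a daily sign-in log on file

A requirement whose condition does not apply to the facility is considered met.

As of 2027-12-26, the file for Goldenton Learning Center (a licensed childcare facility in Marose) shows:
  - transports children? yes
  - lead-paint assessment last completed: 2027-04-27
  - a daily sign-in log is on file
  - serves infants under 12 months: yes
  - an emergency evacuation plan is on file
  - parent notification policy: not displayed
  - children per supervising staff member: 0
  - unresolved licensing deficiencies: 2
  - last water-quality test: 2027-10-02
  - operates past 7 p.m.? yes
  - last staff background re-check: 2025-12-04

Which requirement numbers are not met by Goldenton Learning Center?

1. parent notification policy absent → not met
2. emergency evacuation plan present → met
3. condition 'serves infants under 12 months' holds; lead-paint assessment 243 days ago vs limit 180 → not met
4. condition 'operates past 7 p.m.' holds; staff background re-check 752 days ago vs limit 730 → not met
5. children per supervising staff member 0 ≤ 10 → met
6. condition 'transports children' holds; water-quality test 85 days ago vs limit 90 → met
7. unresolved licensing deficiencies 2 > 1 → not met
8. daily sign-in log present → met
Not met: 1, 3, 4, 7

1, 3, 4, 7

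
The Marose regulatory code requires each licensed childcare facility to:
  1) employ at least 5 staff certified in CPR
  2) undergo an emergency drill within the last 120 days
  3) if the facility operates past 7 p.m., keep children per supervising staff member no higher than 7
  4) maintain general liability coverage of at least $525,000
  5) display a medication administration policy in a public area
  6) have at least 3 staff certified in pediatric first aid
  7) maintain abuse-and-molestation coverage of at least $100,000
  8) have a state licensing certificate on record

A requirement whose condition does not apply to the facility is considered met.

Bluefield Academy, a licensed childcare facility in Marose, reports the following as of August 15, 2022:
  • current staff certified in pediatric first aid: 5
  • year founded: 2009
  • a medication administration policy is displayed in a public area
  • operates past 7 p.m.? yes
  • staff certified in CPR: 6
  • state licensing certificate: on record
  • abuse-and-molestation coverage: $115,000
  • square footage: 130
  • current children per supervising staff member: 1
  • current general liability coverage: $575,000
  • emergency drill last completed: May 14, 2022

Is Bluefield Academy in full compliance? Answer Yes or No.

Yes

1. staff certified in CPR 6 ≥ 5 → met
2. emergency drill 93 days ago vs limit 120 → met
3. condition 'operates past 7 p.m.' holds; children per supervising staff member 1 ≤ 7 → met
4. general liability coverage $575,000 ≥ $525,000 → met
5. medication administration policy present → met
6. staff certified in pediatric first aid 5 ≥ 3 → met
7. abuse-and-molestation coverage $115,000 ≥ $100,000 → met
8. state licensing certificate present → met
All met.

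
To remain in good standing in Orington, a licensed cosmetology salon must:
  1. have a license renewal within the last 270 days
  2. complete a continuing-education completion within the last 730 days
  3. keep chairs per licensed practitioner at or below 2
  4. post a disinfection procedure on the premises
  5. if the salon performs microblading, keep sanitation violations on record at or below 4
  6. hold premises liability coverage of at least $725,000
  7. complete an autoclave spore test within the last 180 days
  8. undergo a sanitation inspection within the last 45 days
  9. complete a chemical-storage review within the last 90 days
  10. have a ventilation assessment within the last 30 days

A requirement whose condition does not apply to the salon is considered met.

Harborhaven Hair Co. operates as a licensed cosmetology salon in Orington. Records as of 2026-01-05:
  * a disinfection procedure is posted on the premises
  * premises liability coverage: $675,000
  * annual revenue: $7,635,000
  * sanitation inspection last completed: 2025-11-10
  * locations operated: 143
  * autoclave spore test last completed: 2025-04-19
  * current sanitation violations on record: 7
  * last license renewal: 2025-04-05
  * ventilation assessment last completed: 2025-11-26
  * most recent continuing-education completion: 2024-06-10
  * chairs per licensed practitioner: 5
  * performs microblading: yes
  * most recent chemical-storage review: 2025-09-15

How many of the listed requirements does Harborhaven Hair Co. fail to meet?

1. license renewal 275 days ago vs limit 270 → not met
2. continuing-education completion 574 days ago vs limit 730 → met
3. chairs per licensed practitioner 5 > 2 → not met
4. disinfection procedure present → met
5. condition 'performs microblading' holds; sanitation violations on record 7 > 4 → not met
6. premises liability coverage $675,000 < $725,000 → not met
7. autoclave spore test 261 days ago vs limit 180 → not met
8. sanitation inspection 56 days ago vs limit 45 → not met
9. chemical-storage review 112 days ago vs limit 90 → not met
10. ventilation assessment 40 days ago vs limit 30 → not met
Not met: 8 of 10

8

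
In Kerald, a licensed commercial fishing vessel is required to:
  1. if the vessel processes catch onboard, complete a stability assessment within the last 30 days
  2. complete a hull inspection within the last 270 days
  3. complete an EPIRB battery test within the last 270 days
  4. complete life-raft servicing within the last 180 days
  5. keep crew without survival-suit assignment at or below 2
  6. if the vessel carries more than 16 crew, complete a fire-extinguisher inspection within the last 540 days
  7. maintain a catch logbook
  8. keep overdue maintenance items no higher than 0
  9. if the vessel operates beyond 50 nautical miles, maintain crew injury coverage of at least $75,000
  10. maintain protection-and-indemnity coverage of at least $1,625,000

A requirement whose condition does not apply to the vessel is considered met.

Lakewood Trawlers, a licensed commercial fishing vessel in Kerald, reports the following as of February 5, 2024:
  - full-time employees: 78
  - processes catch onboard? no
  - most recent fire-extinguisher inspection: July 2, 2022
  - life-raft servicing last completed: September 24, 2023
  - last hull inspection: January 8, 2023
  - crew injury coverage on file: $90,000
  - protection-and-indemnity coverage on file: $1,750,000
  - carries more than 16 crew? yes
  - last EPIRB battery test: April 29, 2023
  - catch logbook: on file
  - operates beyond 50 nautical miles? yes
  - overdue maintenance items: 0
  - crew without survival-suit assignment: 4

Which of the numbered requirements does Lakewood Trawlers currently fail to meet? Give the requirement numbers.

2, 3, 5, 6

1. condition 'processes catch onboard' does not hold → requirement n/a → met
2. hull inspection 393 days ago vs limit 270 → not met
3. EPIRB battery test 282 days ago vs limit 270 → not met
4. life-raft servicing 134 days ago vs limit 180 → met
5. crew without survival-suit assignment 4 > 2 → not met
6. condition 'carries more than 16 crew' holds; fire-extinguisher inspection 583 days ago vs limit 540 → not met
7. catch logbook present → met
8. overdue maintenance items 0 ≤ 0 → met
9. condition 'operates beyond 50 nautical miles' holds; crew injury coverage $90,000 ≥ $75,000 → met
10. protection-and-indemnity coverage $1,750,000 ≥ $1,625,000 → met
Not met: 2, 3, 5, 6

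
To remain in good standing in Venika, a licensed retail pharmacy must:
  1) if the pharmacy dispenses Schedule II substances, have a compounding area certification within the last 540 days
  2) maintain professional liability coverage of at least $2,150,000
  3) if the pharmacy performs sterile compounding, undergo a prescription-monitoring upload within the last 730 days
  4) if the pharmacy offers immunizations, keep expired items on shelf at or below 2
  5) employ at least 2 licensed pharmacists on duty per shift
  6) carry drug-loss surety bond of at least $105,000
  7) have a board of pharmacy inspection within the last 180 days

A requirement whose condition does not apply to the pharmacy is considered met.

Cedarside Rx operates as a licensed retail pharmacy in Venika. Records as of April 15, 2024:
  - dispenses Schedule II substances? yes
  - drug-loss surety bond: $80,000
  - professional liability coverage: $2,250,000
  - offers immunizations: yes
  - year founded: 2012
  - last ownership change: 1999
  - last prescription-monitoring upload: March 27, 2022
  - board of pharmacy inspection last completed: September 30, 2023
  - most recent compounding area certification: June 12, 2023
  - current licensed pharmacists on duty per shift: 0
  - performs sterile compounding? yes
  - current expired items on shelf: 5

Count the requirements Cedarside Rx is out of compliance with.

1. condition 'dispenses Schedule II substances' holds; compounding area certification 308 days ago vs limit 540 → met
2. professional liability coverage $2,250,000 ≥ $2,150,000 → met
3. condition 'performs sterile compounding' holds; prescription-monitoring upload 750 days ago vs limit 730 → not met
4. condition 'offers immunizations' holds; expired items on shelf 5 > 2 → not met
5. licensed pharmacists on duty per shift 0 < 2 → not met
6. drug-loss surety bond $80,000 < $105,000 → not met
7. board of pharmacy inspection 198 days ago vs limit 180 → not met
Not met: 5 of 7

5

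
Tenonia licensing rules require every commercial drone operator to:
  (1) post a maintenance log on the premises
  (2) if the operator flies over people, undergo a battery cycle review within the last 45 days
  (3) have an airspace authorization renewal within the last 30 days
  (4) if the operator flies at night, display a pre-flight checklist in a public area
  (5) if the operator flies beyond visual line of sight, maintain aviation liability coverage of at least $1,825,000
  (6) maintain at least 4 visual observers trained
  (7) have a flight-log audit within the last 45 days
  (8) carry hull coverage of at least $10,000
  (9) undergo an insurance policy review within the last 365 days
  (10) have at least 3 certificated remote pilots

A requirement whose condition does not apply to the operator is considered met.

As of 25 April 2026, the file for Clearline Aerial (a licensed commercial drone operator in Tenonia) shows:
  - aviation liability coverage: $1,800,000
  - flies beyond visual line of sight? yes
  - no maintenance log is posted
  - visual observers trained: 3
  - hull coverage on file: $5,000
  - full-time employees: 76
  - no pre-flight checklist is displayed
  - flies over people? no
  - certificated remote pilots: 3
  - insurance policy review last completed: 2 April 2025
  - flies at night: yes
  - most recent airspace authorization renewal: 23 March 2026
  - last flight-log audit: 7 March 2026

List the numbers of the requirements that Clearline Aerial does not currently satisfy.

1. maintenance log absent → not met
2. condition 'flies over people' does not hold → requirement n/a → met
3. airspace authorization renewal 33 days ago vs limit 30 → not met
4. condition 'flies at night' holds; pre-flight checklist absent → not met
5. condition 'flies beyond visual line of sight' holds; aviation liability coverage $1,800,000 < $1,825,000 → not met
6. visual observers trained 3 < 4 → not met
7. flight-log audit 49 days ago vs limit 45 → not met
8. hull coverage $5,000 < $10,000 → not met
9. insurance policy review 388 days ago vs limit 365 → not met
10. certificated remote pilots 3 ≥ 3 → met
Not met: 1, 3, 4, 5, 6, 7, 8, 9

1, 3, 4, 5, 6, 7, 8, 9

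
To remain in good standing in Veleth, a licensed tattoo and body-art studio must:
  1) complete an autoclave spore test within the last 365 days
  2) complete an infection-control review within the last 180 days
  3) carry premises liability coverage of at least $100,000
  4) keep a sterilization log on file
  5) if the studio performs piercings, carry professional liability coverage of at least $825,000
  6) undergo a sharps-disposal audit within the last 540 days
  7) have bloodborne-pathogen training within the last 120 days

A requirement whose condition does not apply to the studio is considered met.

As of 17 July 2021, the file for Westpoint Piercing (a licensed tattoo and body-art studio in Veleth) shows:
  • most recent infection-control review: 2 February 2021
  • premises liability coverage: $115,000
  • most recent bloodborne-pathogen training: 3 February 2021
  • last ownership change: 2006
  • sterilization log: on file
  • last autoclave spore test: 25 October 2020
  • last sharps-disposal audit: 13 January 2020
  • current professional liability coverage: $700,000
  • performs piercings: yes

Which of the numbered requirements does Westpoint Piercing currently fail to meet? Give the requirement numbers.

1. autoclave spore test 265 days ago vs limit 365 → met
2. infection-control review 165 days ago vs limit 180 → met
3. premises liability coverage $115,000 ≥ $100,000 → met
4. sterilization log present → met
5. condition 'performs piercings' holds; professional liability coverage $700,000 < $825,000 → not met
6. sharps-disposal audit 551 days ago vs limit 540 → not met
7. bloodborne-pathogen training 164 days ago vs limit 120 → not met
Not met: 5, 6, 7

5, 6, 7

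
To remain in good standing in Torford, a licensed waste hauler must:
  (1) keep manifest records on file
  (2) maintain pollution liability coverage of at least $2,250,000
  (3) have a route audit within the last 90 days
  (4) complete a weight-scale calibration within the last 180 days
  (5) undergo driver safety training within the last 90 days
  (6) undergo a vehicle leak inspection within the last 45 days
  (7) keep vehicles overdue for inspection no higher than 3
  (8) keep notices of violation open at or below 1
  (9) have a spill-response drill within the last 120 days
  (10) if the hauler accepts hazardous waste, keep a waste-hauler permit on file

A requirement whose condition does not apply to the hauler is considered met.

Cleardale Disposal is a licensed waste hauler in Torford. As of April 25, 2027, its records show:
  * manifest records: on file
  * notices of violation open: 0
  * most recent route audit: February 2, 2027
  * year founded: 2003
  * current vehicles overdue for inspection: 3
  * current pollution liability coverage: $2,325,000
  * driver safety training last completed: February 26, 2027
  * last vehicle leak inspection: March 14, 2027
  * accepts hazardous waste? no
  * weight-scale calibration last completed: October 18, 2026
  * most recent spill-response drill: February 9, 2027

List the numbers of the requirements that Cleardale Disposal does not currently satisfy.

4

1. manifest records present → met
2. pollution liability coverage $2,325,000 ≥ $2,250,000 → met
3. route audit 82 days ago vs limit 90 → met
4. weight-scale calibration 189 days ago vs limit 180 → not met
5. driver safety training 58 days ago vs limit 90 → met
6. vehicle leak inspection 42 days ago vs limit 45 → met
7. vehicles overdue for inspection 3 ≤ 3 → met
8. notices of violation open 0 ≤ 1 → met
9. spill-response drill 75 days ago vs limit 120 → met
10. condition 'accepts hazardous waste' does not hold → requirement n/a → met
Not met: 4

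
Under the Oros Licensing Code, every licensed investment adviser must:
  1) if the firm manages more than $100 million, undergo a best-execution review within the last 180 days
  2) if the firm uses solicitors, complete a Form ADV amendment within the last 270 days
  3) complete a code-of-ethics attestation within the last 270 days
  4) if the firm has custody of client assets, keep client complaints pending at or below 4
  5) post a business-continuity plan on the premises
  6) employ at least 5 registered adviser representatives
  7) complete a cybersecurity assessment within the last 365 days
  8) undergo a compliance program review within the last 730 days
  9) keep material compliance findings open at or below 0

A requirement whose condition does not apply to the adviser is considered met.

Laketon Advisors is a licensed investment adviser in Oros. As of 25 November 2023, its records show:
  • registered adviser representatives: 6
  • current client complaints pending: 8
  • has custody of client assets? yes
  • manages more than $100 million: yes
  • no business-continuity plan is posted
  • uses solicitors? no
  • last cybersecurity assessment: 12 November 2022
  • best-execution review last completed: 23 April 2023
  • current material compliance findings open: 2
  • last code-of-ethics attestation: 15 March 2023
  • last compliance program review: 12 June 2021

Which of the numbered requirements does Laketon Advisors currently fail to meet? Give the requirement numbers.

1. condition 'manages more than $100 million' holds; best-execution review 216 days ago vs limit 180 → not met
2. condition 'uses solicitors' does not hold → requirement n/a → met
3. code-of-ethics attestation 255 days ago vs limit 270 → met
4. condition 'has custody of client assets' holds; client complaints pending 8 > 4 → not met
5. business-continuity plan absent → not met
6. registered adviser representatives 6 ≥ 5 → met
7. cybersecurity assessment 378 days ago vs limit 365 → not met
8. compliance program review 896 days ago vs limit 730 → not met
9. material compliance findings open 2 > 0 → not met
Not met: 1, 4, 5, 7, 8, 9

1, 4, 5, 7, 8, 9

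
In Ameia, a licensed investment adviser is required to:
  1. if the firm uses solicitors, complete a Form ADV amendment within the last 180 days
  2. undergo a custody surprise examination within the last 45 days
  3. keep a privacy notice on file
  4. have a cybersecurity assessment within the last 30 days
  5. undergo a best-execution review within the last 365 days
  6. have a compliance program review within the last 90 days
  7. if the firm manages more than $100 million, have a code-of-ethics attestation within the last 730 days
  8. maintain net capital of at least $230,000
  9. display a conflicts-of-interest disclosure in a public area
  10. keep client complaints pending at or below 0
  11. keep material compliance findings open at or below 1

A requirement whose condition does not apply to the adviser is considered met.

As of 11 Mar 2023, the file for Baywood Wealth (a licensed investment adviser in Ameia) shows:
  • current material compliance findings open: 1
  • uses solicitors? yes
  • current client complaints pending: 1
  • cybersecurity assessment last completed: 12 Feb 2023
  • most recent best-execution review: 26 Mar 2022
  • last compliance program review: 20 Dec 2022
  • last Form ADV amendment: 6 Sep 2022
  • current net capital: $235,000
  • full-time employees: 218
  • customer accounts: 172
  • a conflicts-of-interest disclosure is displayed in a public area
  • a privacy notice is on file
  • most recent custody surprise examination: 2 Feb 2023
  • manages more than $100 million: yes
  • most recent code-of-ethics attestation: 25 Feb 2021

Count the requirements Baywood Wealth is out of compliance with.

3

1. condition 'uses solicitors' holds; Form ADV amendment 186 days ago vs limit 180 → not met
2. custody surprise examination 37 days ago vs limit 45 → met
3. privacy notice present → met
4. cybersecurity assessment 27 days ago vs limit 30 → met
5. best-execution review 350 days ago vs limit 365 → met
6. compliance program review 81 days ago vs limit 90 → met
7. condition 'manages more than $100 million' holds; code-of-ethics attestation 744 days ago vs limit 730 → not met
8. net capital $235,000 ≥ $230,000 → met
9. conflicts-of-interest disclosure present → met
10. client complaints pending 1 > 0 → not met
11. material compliance findings open 1 ≤ 1 → met
Not met: 3 of 11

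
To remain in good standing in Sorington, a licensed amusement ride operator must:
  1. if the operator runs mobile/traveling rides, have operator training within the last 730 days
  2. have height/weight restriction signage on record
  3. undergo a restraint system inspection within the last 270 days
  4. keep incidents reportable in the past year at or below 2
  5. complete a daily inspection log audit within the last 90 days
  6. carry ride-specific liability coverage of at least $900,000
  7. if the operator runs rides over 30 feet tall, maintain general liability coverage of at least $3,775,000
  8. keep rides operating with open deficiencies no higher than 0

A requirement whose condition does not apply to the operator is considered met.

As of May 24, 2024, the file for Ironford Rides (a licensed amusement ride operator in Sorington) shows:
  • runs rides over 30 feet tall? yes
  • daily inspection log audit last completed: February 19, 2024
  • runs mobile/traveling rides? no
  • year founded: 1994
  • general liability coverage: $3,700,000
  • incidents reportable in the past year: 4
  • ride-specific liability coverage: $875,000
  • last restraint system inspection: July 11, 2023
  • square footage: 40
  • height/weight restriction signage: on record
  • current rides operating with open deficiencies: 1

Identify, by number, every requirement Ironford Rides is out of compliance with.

1. condition 'runs mobile/traveling rides' does not hold → requirement n/a → met
2. height/weight restriction signage present → met
3. restraint system inspection 318 days ago vs limit 270 → not met
4. incidents reportable in the past year 4 > 2 → not met
5. daily inspection log audit 95 days ago vs limit 90 → not met
6. ride-specific liability coverage $875,000 < $900,000 → not met
7. condition 'runs rides over 30 feet tall' holds; general liability coverage $3,700,000 < $3,775,000 → not met
8. rides operating with open deficiencies 1 > 0 → not met
Not met: 3, 4, 5, 6, 7, 8

3, 4, 5, 6, 7, 8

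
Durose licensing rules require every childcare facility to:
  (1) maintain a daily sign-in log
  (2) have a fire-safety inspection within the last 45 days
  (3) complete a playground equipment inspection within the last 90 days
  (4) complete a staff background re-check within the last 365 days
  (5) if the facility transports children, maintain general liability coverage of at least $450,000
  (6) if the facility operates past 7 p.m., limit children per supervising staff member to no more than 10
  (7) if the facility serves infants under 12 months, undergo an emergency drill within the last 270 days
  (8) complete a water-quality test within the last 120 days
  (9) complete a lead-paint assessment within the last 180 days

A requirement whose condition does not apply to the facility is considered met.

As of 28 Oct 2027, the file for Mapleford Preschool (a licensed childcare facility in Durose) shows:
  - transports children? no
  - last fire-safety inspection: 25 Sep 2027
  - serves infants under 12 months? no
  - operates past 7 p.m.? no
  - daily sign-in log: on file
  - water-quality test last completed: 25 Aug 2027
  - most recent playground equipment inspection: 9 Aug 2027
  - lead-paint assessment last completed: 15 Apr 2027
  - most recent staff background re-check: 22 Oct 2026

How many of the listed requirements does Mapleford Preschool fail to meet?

2

1. daily sign-in log present → met
2. fire-safety inspection 33 days ago vs limit 45 → met
3. playground equipment inspection 80 days ago vs limit 90 → met
4. staff background re-check 371 days ago vs limit 365 → not met
5. condition 'transports children' does not hold → requirement n/a → met
6. condition 'operates past 7 p.m.' does not hold → requirement n/a → met
7. condition 'serves infants under 12 months' does not hold → requirement n/a → met
8. water-quality test 64 days ago vs limit 120 → met
9. lead-paint assessment 196 days ago vs limit 180 → not met
Not met: 2 of 9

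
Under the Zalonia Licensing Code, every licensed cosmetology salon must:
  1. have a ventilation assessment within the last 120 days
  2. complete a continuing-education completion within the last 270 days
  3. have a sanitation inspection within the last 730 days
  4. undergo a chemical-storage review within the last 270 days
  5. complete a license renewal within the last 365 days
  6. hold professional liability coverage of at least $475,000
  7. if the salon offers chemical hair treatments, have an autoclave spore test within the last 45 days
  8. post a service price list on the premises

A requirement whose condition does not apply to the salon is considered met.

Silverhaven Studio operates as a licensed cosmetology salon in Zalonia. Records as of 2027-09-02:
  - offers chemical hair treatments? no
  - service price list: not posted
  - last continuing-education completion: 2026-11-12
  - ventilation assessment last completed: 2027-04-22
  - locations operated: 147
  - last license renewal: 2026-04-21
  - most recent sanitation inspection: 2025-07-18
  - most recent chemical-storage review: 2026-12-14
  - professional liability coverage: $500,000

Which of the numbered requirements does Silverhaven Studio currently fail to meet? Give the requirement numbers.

1. ventilation assessment 133 days ago vs limit 120 → not met
2. continuing-education completion 294 days ago vs limit 270 → not met
3. sanitation inspection 776 days ago vs limit 730 → not met
4. chemical-storage review 262 days ago vs limit 270 → met
5. license renewal 499 days ago vs limit 365 → not met
6. professional liability coverage $500,000 ≥ $475,000 → met
7. condition 'offers chemical hair treatments' does not hold → requirement n/a → met
8. service price list absent → not met
Not met: 1, 2, 3, 5, 8

1, 2, 3, 5, 8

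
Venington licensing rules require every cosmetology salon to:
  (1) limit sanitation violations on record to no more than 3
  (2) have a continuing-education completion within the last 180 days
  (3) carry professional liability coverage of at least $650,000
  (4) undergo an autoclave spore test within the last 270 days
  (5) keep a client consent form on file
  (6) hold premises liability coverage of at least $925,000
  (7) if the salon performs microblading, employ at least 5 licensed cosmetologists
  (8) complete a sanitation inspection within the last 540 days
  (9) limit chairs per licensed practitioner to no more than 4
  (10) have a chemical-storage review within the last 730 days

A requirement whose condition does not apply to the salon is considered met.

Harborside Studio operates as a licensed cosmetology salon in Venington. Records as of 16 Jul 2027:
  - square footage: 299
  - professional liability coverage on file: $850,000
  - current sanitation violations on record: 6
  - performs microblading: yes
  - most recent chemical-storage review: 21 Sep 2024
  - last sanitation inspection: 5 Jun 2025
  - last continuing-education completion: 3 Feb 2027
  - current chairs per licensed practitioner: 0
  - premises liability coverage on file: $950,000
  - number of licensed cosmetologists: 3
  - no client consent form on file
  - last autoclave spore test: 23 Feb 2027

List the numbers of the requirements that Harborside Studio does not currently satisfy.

1, 5, 7, 8, 10

1. sanitation violations on record 6 > 3 → not met
2. continuing-education completion 163 days ago vs limit 180 → met
3. professional liability coverage $850,000 ≥ $650,000 → met
4. autoclave spore test 143 days ago vs limit 270 → met
5. client consent form absent → not met
6. premises liability coverage $950,000 ≥ $925,000 → met
7. condition 'performs microblading' holds; licensed cosmetologists 3 < 5 → not met
8. sanitation inspection 771 days ago vs limit 540 → not met
9. chairs per licensed practitioner 0 ≤ 4 → met
10. chemical-storage review 1028 days ago vs limit 730 → not met
Not met: 1, 5, 7, 8, 10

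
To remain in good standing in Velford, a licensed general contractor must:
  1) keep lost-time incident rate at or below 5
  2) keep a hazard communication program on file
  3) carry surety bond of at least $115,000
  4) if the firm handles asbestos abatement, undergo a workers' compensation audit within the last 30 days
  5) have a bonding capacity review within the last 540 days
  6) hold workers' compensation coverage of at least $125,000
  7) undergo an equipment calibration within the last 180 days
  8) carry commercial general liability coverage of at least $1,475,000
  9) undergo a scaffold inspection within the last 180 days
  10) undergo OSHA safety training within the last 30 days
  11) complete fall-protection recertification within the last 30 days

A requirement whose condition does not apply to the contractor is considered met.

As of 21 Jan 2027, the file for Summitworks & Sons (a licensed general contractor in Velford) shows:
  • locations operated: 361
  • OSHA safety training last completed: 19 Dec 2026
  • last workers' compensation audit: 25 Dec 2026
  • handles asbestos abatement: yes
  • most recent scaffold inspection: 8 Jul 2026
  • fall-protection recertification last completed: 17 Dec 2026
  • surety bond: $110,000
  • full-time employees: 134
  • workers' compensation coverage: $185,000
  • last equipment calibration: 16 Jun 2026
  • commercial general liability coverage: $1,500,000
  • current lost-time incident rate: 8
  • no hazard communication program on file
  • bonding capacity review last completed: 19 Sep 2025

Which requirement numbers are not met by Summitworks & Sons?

1, 2, 3, 7, 9, 10, 11

1. lost-time incident rate 8 > 5 → not met
2. hazard communication program absent → not met
3. surety bond $110,000 < $115,000 → not met
4. condition 'handles asbestos abatement' holds; workers' compensation audit 27 days ago vs limit 30 → met
5. bonding capacity review 489 days ago vs limit 540 → met
6. workers' compensation coverage $185,000 ≥ $125,000 → met
7. equipment calibration 219 days ago vs limit 180 → not met
8. commercial general liability coverage $1,500,000 ≥ $1,475,000 → met
9. scaffold inspection 197 days ago vs limit 180 → not met
10. OSHA safety training 33 days ago vs limit 30 → not met
11. fall-protection recertification 35 days ago vs limit 30 → not met
Not met: 1, 2, 3, 7, 9, 10, 11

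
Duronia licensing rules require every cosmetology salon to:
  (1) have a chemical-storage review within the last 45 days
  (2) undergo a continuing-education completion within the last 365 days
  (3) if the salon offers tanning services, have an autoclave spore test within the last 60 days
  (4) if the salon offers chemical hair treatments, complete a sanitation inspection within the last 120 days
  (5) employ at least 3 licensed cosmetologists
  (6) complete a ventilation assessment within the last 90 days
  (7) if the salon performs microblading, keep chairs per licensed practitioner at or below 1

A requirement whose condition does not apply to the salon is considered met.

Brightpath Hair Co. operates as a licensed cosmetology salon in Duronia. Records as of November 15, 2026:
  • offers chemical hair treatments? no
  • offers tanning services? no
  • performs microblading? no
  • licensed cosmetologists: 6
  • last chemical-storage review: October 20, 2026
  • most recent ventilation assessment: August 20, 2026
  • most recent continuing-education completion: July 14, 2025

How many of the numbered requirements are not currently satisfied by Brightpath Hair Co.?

1. chemical-storage review 26 days ago vs limit 45 → met
2. continuing-education completion 489 days ago vs limit 365 → not met
3. condition 'offers tanning services' does not hold → requirement n/a → met
4. condition 'offers chemical hair treatments' does not hold → requirement n/a → met
5. licensed cosmetologists 6 ≥ 3 → met
6. ventilation assessment 87 days ago vs limit 90 → met
7. condition 'performs microblading' does not hold → requirement n/a → met
Not met: 1 of 7

1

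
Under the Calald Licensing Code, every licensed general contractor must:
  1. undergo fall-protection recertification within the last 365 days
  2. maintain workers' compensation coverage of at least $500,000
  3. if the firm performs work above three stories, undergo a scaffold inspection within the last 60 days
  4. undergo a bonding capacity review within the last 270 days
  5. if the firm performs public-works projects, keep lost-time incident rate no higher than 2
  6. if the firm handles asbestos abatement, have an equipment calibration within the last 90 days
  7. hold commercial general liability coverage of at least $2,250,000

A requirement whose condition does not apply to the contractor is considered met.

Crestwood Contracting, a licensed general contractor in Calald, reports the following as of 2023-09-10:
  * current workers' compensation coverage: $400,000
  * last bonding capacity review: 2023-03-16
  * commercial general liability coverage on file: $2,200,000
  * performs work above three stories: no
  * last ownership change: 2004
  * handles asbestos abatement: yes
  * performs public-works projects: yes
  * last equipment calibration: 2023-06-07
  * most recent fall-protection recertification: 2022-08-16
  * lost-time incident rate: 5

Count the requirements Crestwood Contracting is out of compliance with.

1. fall-protection recertification 390 days ago vs limit 365 → not met
2. workers' compensation coverage $400,000 < $500,000 → not met
3. condition 'performs work above three stories' does not hold → requirement n/a → met
4. bonding capacity review 178 days ago vs limit 270 → met
5. condition 'performs public-works projects' holds; lost-time incident rate 5 > 2 → not met
6. condition 'handles asbestos abatement' holds; equipment calibration 95 days ago vs limit 90 → not met
7. commercial general liability coverage $2,200,000 < $2,250,000 → not met
Not met: 5 of 7

5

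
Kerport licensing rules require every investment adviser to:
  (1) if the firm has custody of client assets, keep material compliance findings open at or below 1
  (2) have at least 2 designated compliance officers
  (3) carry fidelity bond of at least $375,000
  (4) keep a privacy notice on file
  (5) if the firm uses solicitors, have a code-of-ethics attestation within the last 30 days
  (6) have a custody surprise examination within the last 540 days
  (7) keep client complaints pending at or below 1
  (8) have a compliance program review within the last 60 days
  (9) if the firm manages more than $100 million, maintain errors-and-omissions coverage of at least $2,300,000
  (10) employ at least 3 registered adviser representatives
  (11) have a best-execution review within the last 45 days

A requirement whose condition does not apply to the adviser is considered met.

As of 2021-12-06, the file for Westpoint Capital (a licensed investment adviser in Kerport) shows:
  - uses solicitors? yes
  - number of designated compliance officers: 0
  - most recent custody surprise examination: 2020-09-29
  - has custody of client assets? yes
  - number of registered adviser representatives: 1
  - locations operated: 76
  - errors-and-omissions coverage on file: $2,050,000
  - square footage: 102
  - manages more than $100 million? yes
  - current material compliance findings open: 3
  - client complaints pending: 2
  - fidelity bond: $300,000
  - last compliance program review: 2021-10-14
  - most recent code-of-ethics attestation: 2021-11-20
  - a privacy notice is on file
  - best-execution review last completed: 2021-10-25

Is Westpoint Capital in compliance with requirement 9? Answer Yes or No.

No

9. condition 'manages more than $100 million' holds; errors-and-omissions coverage $2,050,000 < $2,300,000 → not met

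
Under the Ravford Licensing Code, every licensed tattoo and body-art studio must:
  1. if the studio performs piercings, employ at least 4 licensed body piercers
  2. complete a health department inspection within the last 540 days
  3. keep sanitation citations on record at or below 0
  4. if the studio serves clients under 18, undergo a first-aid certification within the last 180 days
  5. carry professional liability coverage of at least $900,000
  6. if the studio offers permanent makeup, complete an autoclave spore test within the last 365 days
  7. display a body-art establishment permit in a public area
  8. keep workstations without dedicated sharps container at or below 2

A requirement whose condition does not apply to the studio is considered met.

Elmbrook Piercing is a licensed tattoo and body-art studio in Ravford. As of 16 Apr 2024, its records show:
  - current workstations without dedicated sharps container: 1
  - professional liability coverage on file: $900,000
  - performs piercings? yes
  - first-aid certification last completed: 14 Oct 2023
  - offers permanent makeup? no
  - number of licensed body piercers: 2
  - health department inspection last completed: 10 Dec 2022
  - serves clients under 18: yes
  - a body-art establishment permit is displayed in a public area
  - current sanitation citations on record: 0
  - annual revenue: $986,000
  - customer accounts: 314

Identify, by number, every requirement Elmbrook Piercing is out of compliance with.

1, 4

1. condition 'performs piercings' holds; licensed body piercers 2 < 4 → not met
2. health department inspection 493 days ago vs limit 540 → met
3. sanitation citations on record 0 ≤ 0 → met
4. condition 'serves clients under 18' holds; first-aid certification 185 days ago vs limit 180 → not met
5. professional liability coverage $900,000 ≥ $900,000 → met
6. condition 'offers permanent makeup' does not hold → requirement n/a → met
7. body-art establishment permit present → met
8. workstations without dedicated sharps container 1 ≤ 2 → met
Not met: 1, 4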